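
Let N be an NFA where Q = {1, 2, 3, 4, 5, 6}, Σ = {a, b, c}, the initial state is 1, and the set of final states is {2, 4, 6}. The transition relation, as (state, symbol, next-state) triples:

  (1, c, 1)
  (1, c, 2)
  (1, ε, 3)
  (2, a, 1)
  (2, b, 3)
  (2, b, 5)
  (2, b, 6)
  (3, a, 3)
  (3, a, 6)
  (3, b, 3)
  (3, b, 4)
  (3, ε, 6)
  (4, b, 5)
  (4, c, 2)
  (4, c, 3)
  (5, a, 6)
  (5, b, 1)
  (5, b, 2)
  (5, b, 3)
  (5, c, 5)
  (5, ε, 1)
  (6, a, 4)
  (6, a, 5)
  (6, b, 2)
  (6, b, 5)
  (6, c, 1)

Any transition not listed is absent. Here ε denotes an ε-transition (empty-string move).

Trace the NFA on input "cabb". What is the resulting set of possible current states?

{1, 2, 3, 4, 5, 6}

Start: ε-closure({1}) = {1, 3, 6}.
Read 'c': 1→{1, 2}, 3→∅, 6→{1}; union {1, 2}; ε-closure = {1, 2, 3, 6}.
Read 'a': 1→∅, 2→{1}, 3→{3, 6}, 6→{4, 5}; now {1, 3, 4, 5, 6}.
Read 'b': 1→∅, 3→{3, 4}, 4→{5}, 5→{1, 2, 3}, 6→{2, 5}; union {1, 2, 3, 4, 5}; ε-closure = {1, 2, 3, 4, 5, 6}.
Read 'b': 1→∅, 2→{3, 5, 6}, 3→{3, 4}, 4→{5}, 5→{1, 2, 3}, 6→{2, 5}; now {1, 2, 3, 4, 5, 6}.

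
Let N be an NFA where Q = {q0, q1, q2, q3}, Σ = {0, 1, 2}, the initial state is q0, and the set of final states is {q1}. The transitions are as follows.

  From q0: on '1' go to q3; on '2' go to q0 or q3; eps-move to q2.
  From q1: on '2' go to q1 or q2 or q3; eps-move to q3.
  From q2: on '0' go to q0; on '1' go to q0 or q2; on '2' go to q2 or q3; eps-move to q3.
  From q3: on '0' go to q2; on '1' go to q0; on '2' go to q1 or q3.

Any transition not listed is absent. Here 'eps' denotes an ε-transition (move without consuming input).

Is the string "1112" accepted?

Yes

Start: ε-closure({q0}) = {q0, q2, q3}.
Read '1': q0→{q3}, q2→{q0, q2}, q3→{q0}; now {q0, q2, q3}.
Read '1': q0→{q3}, q2→{q0, q2}, q3→{q0}; now {q0, q2, q3}.
Read '1': q0→{q3}, q2→{q0, q2}, q3→{q0}; now {q0, q2, q3}.
Read '2': q0→{q0, q3}, q2→{q2, q3}, q3→{q1, q3}; now {q0, q1, q2, q3}.
The final set {q0, q1, q2, q3} contains the accepting state q1.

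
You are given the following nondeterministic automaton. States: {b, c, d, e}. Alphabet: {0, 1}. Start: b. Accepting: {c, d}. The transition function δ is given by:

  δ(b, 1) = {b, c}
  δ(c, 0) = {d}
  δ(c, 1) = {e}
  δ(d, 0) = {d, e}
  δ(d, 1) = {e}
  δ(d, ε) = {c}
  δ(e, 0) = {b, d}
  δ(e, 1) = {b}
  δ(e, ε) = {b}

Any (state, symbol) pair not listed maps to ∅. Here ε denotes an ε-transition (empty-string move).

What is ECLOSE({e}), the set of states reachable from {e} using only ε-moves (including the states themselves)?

{b, e}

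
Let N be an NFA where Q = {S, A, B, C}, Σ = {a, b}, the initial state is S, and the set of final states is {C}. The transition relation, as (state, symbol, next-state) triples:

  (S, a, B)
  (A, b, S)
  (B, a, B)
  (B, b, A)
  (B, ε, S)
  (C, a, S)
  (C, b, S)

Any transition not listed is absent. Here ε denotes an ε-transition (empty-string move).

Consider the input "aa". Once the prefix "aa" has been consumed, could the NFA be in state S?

Yes

Start in {S}.
Read 'a': {S} → {S, B}.
Read 'a': {S, B} → {S, B}.
State S is in {S, B}.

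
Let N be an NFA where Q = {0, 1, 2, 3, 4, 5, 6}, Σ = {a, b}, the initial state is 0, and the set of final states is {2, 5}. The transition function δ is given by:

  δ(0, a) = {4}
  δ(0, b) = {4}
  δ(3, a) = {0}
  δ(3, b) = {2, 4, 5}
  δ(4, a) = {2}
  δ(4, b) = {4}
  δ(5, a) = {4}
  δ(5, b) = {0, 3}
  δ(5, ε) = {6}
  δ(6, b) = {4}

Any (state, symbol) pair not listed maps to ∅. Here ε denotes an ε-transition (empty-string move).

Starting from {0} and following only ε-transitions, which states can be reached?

{0}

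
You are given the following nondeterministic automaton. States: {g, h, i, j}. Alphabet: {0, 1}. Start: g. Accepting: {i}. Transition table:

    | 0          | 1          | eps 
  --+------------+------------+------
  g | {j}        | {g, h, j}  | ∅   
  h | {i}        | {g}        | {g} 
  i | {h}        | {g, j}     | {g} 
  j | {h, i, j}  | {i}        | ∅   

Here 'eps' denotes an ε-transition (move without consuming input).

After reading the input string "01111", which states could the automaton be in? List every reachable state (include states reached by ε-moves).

Start in {g}.
Read '0': g→{j}; now {j}.
Read '1': j→{i}; union {i}; ε-closure = {g, i}.
Read '1': g→{g, h, j}, i→{g, j}; now {g, h, j}.
Read '1': g→{g, h, j}, h→{g}, j→{i}; now {g, h, i, j}.
Read '1': g→{g, h, j}, h→{g}, i→{g, j}, j→{i}; now {g, h, i, j}.

{g, h, i, j}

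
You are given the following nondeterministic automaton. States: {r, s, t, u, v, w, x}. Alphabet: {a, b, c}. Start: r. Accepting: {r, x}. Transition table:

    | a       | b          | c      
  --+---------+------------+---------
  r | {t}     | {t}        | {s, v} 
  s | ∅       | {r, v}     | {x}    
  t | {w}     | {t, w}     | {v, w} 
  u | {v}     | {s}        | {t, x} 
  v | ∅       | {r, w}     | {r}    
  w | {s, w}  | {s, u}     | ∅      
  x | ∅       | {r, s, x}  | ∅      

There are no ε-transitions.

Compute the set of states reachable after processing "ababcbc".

{r, s, v, w, x}

Start in {r}.
Read 'a': {r} → {t}.
Read 'b': {t} → {t, w}.
Read 'a': {t, w} → {s, w}.
Read 'b': {s, w} → {r, s, u, v}.
Read 'c': {r, s, u, v} → {r, s, t, v, x}.
Read 'b': {r, s, t, v, x} → {r, s, t, v, w, x}.
Read 'c': {r, s, t, v, w, x} → {r, s, v, w, x}.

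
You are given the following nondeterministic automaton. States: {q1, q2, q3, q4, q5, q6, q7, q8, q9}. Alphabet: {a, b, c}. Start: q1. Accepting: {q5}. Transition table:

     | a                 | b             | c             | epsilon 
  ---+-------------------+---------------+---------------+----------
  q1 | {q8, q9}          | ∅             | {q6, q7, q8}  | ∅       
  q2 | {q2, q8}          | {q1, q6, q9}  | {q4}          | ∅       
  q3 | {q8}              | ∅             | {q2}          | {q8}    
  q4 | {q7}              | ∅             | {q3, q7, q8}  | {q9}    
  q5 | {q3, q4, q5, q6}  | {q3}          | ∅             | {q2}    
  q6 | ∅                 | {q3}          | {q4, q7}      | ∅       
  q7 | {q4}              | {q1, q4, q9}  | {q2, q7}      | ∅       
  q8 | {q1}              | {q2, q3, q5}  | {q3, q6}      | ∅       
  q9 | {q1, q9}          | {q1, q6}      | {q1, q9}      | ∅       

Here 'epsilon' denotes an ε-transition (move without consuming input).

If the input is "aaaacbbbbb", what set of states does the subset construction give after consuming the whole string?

{q1, q2, q3, q5, q6, q8, q9}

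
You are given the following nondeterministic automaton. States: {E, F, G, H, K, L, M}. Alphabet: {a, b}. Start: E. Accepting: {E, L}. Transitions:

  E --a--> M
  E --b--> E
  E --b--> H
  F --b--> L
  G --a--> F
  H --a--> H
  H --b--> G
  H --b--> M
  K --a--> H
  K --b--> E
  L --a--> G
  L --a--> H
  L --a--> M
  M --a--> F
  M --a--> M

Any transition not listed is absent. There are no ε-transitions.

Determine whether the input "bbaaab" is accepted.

Yes

Start in {E}.
Read 'b': E→{E, H}; now {E, H}.
Read 'b': E→{E, H}, H→{G, M}; now {E, G, H, M}.
Read 'a': E→{M}, G→{F}, H→{H}, M→{F, M}; now {F, H, M}.
Read 'a': F→∅, H→{H}, M→{F, M}; now {F, H, M}.
Read 'a': F→∅, H→{H}, M→{F, M}; now {F, H, M}.
Read 'b': F→{L}, H→{G, M}, M→∅; now {G, L, M}.
The final set {G, L, M} contains the accepting state L.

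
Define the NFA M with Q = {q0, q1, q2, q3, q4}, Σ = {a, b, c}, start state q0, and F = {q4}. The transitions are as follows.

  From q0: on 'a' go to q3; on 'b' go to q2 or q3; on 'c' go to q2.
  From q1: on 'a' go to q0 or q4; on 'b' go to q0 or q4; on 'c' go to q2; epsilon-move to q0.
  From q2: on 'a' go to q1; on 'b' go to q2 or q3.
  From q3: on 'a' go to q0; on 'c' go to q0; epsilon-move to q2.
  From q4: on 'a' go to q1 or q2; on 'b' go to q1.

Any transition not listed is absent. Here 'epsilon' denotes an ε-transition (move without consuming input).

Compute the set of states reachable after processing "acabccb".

Start in {q0}.
Read 'a': {q0} → {q2, q3}.
Read 'c': {q2, q3} → {q0}.
Read 'a': {q0} → {q2, q3}.
Read 'b': {q2, q3} → {q2, q3}.
Read 'c': {q2, q3} → {q0}.
Read 'c': {q0} → {q2}.
Read 'b': {q2} → {q2, q3}.

{q2, q3}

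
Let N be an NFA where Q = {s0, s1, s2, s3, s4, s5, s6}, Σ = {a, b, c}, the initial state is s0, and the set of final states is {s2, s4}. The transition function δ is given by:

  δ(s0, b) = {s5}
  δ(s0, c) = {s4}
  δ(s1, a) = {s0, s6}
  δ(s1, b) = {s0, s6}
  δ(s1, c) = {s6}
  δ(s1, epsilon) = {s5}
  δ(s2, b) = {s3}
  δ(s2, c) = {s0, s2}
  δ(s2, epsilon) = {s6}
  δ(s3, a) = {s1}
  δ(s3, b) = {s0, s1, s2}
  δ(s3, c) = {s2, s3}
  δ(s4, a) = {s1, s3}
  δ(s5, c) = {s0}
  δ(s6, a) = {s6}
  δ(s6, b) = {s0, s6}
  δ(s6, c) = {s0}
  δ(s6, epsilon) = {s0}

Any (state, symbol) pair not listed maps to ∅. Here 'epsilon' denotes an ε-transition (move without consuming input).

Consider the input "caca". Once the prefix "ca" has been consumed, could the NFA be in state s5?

Start in {s0}.
Read 'c': s0→{s4}; now {s4}.
Read 'a': s4→{s1, s3}; union {s1, s3}; ε-closure = {s1, s3, s5}.
State s5 is in {s1, s3, s5}.

Yes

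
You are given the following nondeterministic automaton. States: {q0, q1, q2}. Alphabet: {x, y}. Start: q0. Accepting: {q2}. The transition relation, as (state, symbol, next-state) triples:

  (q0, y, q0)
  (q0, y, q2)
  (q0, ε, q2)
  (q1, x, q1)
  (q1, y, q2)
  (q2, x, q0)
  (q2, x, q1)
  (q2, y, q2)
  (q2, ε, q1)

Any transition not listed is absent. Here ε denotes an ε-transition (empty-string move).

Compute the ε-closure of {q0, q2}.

Begin with {q0, q2}.
ε-move q2 → q1; add q1.

{q0, q1, q2}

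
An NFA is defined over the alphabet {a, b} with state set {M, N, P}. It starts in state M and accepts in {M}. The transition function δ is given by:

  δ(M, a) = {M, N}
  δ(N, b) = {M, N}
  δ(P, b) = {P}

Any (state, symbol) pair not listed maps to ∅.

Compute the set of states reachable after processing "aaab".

Start in {M}.
Read 'a': {M} → {M, N}.
Read 'a': {M, N} → {M, N}.
Read 'a': {M, N} → {M, N}.
Read 'b': {M, N} → {M, N}.

{M, N}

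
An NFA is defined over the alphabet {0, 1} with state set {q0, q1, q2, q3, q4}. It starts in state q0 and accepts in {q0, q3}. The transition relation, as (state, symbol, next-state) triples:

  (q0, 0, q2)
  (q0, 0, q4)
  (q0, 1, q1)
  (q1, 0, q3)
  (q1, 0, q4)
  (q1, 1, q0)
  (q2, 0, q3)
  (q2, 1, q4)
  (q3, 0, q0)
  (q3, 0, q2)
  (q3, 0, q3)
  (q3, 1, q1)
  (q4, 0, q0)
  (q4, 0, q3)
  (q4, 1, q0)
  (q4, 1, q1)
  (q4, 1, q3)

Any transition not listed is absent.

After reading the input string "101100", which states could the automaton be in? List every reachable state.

{q0, q2, q3}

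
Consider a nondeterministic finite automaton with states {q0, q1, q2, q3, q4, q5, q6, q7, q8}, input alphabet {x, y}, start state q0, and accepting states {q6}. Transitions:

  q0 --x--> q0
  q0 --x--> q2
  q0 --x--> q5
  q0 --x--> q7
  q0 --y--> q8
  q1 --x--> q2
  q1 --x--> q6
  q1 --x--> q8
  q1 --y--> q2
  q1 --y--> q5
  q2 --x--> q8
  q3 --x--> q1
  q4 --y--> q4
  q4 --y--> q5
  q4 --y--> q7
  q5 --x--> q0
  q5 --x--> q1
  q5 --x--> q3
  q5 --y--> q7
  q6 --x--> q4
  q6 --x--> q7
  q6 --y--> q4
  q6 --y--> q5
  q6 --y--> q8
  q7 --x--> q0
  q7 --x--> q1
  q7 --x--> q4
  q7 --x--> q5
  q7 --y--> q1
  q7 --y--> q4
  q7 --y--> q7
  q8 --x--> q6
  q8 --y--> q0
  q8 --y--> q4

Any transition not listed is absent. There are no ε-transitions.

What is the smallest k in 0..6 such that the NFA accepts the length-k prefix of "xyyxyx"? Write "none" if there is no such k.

Start in {q0}.
Read 'x': q0→{q0, q2, q5, q7}; now {q0, q2, q5, q7}.
Read 'y': q0→{q8}, q2→∅, q5→{q7}, q7→{q1, q4, q7}; now {q1, q4, q7, q8}.
Read 'y': q1→{q2, q5}, q4→{q4, q5, q7}, q7→{q1, q4, q7}, q8→{q0, q4}; now {q0, q1, q2, q4, q5, q7}.
Read 'x': q0→{q0, q2, q5, q7}, q1→{q2, q6, q8}, q2→{q8}, q4→∅, q5→{q0, q1, q3}, q7→{q0, q1, q4, q5}; now {q0, q1, q2, q3, q4, q5, q6, q7, q8}.
None of the earlier sets intersect F, but {q0, q1, q2, q3, q4, q5, q6, q7, q8} does.

4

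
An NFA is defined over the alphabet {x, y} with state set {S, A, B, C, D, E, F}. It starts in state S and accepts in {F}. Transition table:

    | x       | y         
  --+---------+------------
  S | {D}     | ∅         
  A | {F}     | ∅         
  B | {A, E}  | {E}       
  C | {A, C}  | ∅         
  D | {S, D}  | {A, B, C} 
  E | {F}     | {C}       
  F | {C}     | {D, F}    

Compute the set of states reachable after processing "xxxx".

{S, D}

Start in {S}.
Read 'x': {S} → {D}.
Read 'x': {D} → {S, D}.
Read 'x': {S, D} → {S, D}.
Read 'x': {S, D} → {S, D}.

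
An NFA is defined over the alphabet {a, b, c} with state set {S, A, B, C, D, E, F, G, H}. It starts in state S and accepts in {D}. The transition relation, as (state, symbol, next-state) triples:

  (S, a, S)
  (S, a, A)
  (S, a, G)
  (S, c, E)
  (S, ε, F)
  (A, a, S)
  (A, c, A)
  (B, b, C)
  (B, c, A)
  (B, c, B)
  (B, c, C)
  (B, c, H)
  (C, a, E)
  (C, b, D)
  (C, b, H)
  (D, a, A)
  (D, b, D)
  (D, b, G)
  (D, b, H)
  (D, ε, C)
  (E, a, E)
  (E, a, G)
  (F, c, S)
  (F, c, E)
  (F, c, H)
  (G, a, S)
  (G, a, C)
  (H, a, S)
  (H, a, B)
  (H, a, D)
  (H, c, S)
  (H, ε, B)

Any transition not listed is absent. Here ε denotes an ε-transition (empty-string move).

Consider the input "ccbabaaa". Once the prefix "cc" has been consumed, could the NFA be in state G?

Start: ε-closure({S}) = {S, F}.
Read 'c': S→{E}, F→{S, E, H}; union {S, E, H}; ε-closure = {S, B, E, F, H}.
Read 'c': S→{E}, B→{A, B, C, H}, E→∅, F→{S, E, H}, H→{S}; union {S, A, B, C, E, H}; ε-closure = {S, A, B, C, E, F, H}.
State G is not in {S, A, B, C, E, F, H}.

No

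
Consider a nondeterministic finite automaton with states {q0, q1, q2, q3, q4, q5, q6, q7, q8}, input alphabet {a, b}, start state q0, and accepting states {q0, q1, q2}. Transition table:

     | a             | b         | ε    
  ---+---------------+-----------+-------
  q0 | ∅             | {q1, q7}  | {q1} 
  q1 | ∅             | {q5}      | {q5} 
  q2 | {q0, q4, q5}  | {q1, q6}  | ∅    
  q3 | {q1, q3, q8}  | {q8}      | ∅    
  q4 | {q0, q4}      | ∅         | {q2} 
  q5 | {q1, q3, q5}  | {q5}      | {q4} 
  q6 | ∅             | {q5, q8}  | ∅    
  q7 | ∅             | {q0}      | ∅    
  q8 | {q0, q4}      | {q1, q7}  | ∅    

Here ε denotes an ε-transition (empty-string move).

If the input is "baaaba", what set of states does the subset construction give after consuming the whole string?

{q0, q1, q2, q3, q4, q5}

Start: ε-closure({q0}) = {q0, q1, q2, q4, q5}.
Read 'b': q0→{q1, q7}, q1→{q5}, q2→{q1, q6}, q4→∅, q5→{q5}; union {q1, q5, q6, q7}; ε-closure = {q1, q2, q4, q5, q6, q7}.
Read 'a': q1→∅, q2→{q0, q4, q5}, q4→{q0, q4}, q5→{q1, q3, q5}, q6→∅, q7→∅; union {q0, q1, q3, q4, q5}; ε-closure = {q0, q1, q2, q3, q4, q5}.
Read 'a': q0→∅, q1→∅, q2→{q0, q4, q5}, q3→{q1, q3, q8}, q4→{q0, q4}, q5→{q1, q3, q5}; union {q0, q1, q3, q4, q5, q8}; ε-closure = {q0, q1, q2, q3, q4, q5, q8}.
Read 'a': q0→∅, q1→∅, q2→{q0, q4, q5}, q3→{q1, q3, q8}, q4→{q0, q4}, q5→{q1, q3, q5}, q8→{q0, q4}; union {q0, q1, q3, q4, q5, q8}; ε-closure = {q0, q1, q2, q3, q4, q5, q8}.
Read 'b': q0→{q1, q7}, q1→{q5}, q2→{q1, q6}, q3→{q8}, q4→∅, q5→{q5}, q8→{q1, q7}; union {q1, q5, q6, q7, q8}; ε-closure = {q1, q2, q4, q5, q6, q7, q8}.
Read 'a': q1→∅, q2→{q0, q4, q5}, q4→{q0, q4}, q5→{q1, q3, q5}, q6→∅, q7→∅, q8→{q0, q4}; union {q0, q1, q3, q4, q5}; ε-closure = {q0, q1, q2, q3, q4, q5}.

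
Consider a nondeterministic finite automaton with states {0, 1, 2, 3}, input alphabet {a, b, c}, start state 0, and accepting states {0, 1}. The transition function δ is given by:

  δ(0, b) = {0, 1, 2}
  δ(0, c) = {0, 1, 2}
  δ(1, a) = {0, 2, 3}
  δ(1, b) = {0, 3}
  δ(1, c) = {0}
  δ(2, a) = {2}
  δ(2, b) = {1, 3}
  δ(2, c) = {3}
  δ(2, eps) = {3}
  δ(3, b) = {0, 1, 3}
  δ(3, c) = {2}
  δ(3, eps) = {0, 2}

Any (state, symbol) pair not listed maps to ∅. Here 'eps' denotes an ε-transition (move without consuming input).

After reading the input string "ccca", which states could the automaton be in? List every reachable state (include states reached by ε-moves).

{0, 2, 3}

Start in {0}.
Read 'c': 0→{0, 1, 2}; union {0, 1, 2}; ε-closure = {0, 1, 2, 3}.
Read 'c': 0→{0, 1, 2}, 1→{0}, 2→{3}, 3→{2}; now {0, 1, 2, 3}.
Read 'c': 0→{0, 1, 2}, 1→{0}, 2→{3}, 3→{2}; now {0, 1, 2, 3}.
Read 'a': 0→∅, 1→{0, 2, 3}, 2→{2}, 3→∅; now {0, 2, 3}.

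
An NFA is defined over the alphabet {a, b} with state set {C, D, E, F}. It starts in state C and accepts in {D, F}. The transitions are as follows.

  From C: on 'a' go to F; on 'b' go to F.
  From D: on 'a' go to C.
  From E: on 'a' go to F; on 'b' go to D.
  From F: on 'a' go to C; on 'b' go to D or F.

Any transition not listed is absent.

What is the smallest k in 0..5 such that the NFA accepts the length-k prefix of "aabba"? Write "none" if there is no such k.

1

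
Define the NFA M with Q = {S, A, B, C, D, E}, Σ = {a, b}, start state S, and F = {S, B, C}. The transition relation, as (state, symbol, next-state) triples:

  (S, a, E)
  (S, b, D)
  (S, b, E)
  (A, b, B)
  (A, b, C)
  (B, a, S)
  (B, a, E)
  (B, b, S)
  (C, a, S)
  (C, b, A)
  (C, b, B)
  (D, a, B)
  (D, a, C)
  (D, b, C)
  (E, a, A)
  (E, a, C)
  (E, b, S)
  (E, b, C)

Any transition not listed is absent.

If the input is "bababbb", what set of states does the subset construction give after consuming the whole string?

{S, A, B, C, D, E}

Start in {S}.
Read 'b': {S} → {D, E}.
Read 'a': {D, E} → {A, B, C}.
Read 'b': {A, B, C} → {S, A, B, C}.
Read 'a': {S, A, B, C} → {S, E}.
Read 'b': {S, E} → {S, C, D, E}.
Read 'b': {S, C, D, E} → {S, A, B, C, D, E}.
Read 'b': {S, A, B, C, D, E} → {S, A, B, C, D, E}.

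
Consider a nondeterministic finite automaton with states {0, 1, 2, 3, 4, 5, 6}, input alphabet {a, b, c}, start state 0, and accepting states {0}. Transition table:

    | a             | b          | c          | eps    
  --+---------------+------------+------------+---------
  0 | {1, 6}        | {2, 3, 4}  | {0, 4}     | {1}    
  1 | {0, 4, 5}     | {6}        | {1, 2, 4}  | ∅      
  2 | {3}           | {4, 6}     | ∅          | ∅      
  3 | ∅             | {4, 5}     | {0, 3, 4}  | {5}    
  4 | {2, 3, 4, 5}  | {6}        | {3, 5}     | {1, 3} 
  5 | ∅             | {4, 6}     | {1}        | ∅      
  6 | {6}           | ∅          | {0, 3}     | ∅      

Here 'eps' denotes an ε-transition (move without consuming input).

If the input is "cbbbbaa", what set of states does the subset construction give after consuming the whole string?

Start: ε-closure({0}) = {0, 1}.
Read 'c': 0→{0, 4}, 1→{1, 2, 4}; union {0, 1, 2, 4}; ε-closure = {0, 1, 2, 3, 4, 5}.
Read 'b': 0→{2, 3, 4}, 1→{6}, 2→{4, 6}, 3→{4, 5}, 4→{6}, 5→{4, 6}; union {2, 3, 4, 5, 6}; ε-closure = {1, 2, 3, 4, 5, 6}.
Read 'b': 1→{6}, 2→{4, 6}, 3→{4, 5}, 4→{6}, 5→{4, 6}, 6→∅; union {4, 5, 6}; ε-closure = {1, 3, 4, 5, 6}.
Read 'b': 1→{6}, 3→{4, 5}, 4→{6}, 5→{4, 6}, 6→∅; union {4, 5, 6}; ε-closure = {1, 3, 4, 5, 6}.
Read 'b': 1→{6}, 3→{4, 5}, 4→{6}, 5→{4, 6}, 6→∅; union {4, 5, 6}; ε-closure = {1, 3, 4, 5, 6}.
Read 'a': 1→{0, 4, 5}, 3→∅, 4→{2, 3, 4, 5}, 5→∅, 6→{6}; union {0, 2, 3, 4, 5, 6}; ε-closure = {0, 1, 2, 3, 4, 5, 6}.
Read 'a': 0→{1, 6}, 1→{0, 4, 5}, 2→{3}, 3→∅, 4→{2, 3, 4, 5}, 5→∅, 6→{6}; now {0, 1, 2, 3, 4, 5, 6}.

{0, 1, 2, 3, 4, 5, 6}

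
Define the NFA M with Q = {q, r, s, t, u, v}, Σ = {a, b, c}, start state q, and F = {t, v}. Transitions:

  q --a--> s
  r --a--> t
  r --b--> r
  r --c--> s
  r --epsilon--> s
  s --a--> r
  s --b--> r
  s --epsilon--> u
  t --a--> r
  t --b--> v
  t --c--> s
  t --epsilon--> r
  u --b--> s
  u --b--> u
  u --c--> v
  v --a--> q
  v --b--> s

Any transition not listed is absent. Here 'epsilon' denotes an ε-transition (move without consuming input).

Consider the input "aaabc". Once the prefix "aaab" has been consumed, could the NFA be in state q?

No

Start in {q}.
Read 'a': q→{s}; union {s}; ε-closure = {s, u}.
Read 'a': s→{r}, u→∅; union {r}; ε-closure = {r, s, u}.
Read 'a': r→{t}, s→{r}, u→∅; union {r, t}; ε-closure = {r, s, t, u}.
Read 'b': r→{r}, s→{r}, t→{v}, u→{s, u}; now {r, s, u, v}.
State q is not in {r, s, u, v}.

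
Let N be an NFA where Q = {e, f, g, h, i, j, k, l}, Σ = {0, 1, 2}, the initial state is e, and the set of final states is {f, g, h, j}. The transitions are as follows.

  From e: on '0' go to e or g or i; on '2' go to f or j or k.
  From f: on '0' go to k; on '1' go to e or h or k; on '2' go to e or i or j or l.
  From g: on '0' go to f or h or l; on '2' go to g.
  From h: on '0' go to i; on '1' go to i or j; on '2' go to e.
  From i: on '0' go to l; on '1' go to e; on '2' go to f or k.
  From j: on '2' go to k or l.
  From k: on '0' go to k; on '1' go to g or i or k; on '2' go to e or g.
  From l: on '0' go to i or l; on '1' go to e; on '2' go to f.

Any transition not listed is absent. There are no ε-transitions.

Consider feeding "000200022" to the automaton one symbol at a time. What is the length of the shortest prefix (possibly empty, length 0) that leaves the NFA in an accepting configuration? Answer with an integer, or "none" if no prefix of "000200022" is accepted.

Start in {e}.
Read '0': {e} → {e, g, i}.
None of the earlier sets intersect F, but {e, g, i} does.

1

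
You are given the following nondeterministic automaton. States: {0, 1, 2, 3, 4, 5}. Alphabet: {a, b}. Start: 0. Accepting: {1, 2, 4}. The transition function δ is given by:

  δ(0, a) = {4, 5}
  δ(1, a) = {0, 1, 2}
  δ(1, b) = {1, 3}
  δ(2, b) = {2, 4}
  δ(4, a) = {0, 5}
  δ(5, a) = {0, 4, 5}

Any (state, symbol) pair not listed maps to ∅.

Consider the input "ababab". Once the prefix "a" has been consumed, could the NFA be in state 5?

Start in {0}.
Read 'a': {0} → {4, 5}.
State 5 is in {4, 5}.

Yes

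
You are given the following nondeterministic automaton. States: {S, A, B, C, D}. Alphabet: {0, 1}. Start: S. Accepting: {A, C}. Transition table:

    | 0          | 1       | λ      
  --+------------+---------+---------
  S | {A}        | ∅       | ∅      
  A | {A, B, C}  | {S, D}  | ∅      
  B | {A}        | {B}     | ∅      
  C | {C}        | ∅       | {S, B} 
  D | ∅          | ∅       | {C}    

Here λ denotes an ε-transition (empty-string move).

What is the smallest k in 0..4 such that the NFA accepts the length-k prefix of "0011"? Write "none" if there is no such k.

Start in {S}.
Read '0': {S} → {A}.
None of the earlier sets intersect F, but {A} does.

1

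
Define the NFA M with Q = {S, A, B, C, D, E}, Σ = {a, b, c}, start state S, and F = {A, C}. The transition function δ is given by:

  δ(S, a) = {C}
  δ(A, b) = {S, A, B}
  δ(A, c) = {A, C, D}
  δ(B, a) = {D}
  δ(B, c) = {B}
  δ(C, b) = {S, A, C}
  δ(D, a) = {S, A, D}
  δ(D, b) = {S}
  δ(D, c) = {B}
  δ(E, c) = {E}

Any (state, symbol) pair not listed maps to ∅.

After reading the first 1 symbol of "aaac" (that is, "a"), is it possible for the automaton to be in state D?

No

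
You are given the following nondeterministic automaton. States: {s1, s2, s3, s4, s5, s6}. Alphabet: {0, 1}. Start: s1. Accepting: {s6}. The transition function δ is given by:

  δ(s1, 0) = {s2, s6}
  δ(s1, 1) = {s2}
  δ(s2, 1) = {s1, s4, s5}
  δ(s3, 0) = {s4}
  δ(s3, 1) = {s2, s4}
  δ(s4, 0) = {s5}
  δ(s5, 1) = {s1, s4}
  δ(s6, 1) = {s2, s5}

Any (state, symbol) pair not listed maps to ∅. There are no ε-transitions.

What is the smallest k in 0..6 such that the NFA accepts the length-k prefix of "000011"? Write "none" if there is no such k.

1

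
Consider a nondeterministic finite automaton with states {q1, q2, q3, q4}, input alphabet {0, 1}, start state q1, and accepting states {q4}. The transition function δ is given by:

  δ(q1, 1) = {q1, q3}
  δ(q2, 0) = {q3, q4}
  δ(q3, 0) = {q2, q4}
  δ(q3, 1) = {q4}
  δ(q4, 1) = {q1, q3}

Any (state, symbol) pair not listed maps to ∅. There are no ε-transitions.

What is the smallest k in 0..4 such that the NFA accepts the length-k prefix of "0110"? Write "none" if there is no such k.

Start in {q1}.
Read '0': q1→∅; now ∅.
The set is empty and remains empty for the remaining 3 symbols.
No reachable set along the way intersects F.

none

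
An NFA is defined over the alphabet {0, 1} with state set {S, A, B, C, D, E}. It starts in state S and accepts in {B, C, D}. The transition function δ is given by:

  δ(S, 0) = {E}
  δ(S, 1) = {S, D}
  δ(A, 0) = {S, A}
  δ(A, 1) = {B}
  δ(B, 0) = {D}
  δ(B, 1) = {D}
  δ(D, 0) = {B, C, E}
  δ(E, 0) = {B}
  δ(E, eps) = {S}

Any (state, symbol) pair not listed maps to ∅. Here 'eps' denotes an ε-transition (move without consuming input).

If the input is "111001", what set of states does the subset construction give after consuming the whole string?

{S, D}

Start in {S}.
Read '1': S→{S, D}; now {S, D}.
Read '1': S→{S, D}, D→∅; now {S, D}.
Read '1': S→{S, D}, D→∅; now {S, D}.
Read '0': S→{E}, D→{B, C, E}; union {B, C, E}; ε-closure = {S, B, C, E}.
Read '0': S→{E}, B→{D}, C→∅, E→{B}; union {B, D, E}; ε-closure = {S, B, D, E}.
Read '1': S→{S, D}, B→{D}, D→∅, E→∅; now {S, D}.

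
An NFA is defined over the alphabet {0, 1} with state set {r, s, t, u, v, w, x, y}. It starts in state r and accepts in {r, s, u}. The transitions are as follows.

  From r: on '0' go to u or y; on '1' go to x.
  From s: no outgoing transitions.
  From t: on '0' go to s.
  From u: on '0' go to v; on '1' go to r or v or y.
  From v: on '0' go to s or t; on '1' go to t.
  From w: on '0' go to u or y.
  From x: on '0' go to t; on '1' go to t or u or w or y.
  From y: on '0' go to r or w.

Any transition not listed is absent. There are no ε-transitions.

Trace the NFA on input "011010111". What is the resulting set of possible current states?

∅

Start in {r}.
Read '0': {r} → {u, y}.
Read '1': {u, y} → {r, v, y}.
Read '1': {r, v, y} → {t, x}.
Read '0': {t, x} → {s, t}.
Read '1': {s, t} → ∅.
The set is empty and remains empty for the remaining 4 symbols.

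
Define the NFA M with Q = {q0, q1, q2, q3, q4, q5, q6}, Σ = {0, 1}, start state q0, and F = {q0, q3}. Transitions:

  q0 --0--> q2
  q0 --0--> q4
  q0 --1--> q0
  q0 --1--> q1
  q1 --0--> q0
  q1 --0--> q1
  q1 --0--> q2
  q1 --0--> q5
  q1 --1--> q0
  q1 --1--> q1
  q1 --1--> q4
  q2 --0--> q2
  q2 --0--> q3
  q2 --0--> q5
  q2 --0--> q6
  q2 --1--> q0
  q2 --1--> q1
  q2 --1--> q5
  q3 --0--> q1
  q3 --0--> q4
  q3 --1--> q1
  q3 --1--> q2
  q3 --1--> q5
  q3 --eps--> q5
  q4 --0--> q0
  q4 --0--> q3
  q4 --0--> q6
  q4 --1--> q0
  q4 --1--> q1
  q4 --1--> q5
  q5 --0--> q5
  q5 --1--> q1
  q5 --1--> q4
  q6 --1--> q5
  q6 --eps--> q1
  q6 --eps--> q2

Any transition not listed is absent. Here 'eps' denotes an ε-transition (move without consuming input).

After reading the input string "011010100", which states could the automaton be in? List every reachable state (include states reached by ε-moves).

{q0, q1, q2, q3, q4, q5, q6}

Start in {q0}.
Read '0': q0→{q2, q4}; now {q2, q4}.
Read '1': q2→{q0, q1, q5}, q4→{q0, q1, q5}; now {q0, q1, q5}.
Read '1': q0→{q0, q1}, q1→{q0, q1, q4}, q5→{q1, q4}; now {q0, q1, q4}.
Read '0': q0→{q2, q4}, q1→{q0, q1, q2, q5}, q4→{q0, q3, q6}; now {q0, q1, q2, q3, q4, q5, q6}.
Read '1': q0→{q0, q1}, q1→{q0, q1, q4}, q2→{q0, q1, q5}, q3→{q1, q2, q5}, q4→{q0, q1, q5}, q5→{q1, q4}, q6→{q5}; now {q0, q1, q2, q4, q5}.
Read '0': q0→{q2, q4}, q1→{q0, q1, q2, q5}, q2→{q2, q3, q5, q6}, q4→{q0, q3, q6}, q5→{q5}; now {q0, q1, q2, q3, q4, q5, q6}.
Read '1': q0→{q0, q1}, q1→{q0, q1, q4}, q2→{q0, q1, q5}, q3→{q1, q2, q5}, q4→{q0, q1, q5}, q5→{q1, q4}, q6→{q5}; now {q0, q1, q2, q4, q5}.
Read '0': q0→{q2, q4}, q1→{q0, q1, q2, q5}, q2→{q2, q3, q5, q6}, q4→{q0, q3, q6}, q5→{q5}; now {q0, q1, q2, q3, q4, q5, q6}.
Read '0': q0→{q2, q4}, q1→{q0, q1, q2, q5}, q2→{q2, q3, q5, q6}, q3→{q1, q4}, q4→{q0, q3, q6}, q5→{q5}, q6→∅; now {q0, q1, q2, q3, q4, q5, q6}.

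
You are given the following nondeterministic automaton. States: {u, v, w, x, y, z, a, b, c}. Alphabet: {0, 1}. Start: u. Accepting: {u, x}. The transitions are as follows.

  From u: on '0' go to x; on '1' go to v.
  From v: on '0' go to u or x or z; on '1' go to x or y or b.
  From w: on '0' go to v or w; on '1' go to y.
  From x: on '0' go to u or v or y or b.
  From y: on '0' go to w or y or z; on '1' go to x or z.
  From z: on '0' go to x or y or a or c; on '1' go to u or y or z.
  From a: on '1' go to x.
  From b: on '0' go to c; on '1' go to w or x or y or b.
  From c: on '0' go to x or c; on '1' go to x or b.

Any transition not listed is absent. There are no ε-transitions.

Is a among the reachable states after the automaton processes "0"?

Start in {u}.
Read '0': u→{x}; now {x}.
State a is not in {x}.

No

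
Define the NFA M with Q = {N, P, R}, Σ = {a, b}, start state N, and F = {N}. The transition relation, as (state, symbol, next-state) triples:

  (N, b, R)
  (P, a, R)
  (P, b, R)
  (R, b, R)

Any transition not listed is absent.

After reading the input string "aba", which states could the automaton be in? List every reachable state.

Start in {N}.
Read 'a': {N} → ∅.
The set is empty and remains empty for the remaining 2 symbols.

∅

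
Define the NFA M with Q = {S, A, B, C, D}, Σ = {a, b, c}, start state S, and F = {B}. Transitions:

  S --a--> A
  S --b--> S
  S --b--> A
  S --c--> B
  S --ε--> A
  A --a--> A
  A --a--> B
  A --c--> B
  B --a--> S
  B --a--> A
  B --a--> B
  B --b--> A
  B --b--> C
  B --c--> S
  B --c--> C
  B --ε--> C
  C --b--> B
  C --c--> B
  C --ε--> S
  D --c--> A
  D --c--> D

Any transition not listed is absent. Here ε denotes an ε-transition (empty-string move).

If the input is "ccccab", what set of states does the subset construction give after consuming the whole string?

Start: ε-closure({S}) = {S, A}.
Read 'c': S→{B}, A→{B}; union {B}; ε-closure = {S, A, B, C}.
Read 'c': S→{B}, A→{B}, B→{S, C}, C→{B}; union {S, B, C}; ε-closure = {S, A, B, C}.
Read 'c': S→{B}, A→{B}, B→{S, C}, C→{B}; union {S, B, C}; ε-closure = {S, A, B, C}.
Read 'c': S→{B}, A→{B}, B→{S, C}, C→{B}; union {S, B, C}; ε-closure = {S, A, B, C}.
Read 'a': S→{A}, A→{A, B}, B→{S, A, B}, C→∅; union {S, A, B}; ε-closure = {S, A, B, C}.
Read 'b': S→{S, A}, A→∅, B→{A, C}, C→{B}; now {S, A, B, C}.

{S, A, B, C}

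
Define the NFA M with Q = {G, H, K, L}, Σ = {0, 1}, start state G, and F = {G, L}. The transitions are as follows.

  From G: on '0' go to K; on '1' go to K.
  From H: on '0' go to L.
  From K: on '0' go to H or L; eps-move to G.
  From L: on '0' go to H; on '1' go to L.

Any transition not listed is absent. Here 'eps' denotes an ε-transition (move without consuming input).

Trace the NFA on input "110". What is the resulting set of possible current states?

{G, H, K, L}

Start in {G}.
Read '1': {G} → {G, K}.
Read '1': {G, K} → {G, K}.
Read '0': {G, K} → {G, H, K, L}.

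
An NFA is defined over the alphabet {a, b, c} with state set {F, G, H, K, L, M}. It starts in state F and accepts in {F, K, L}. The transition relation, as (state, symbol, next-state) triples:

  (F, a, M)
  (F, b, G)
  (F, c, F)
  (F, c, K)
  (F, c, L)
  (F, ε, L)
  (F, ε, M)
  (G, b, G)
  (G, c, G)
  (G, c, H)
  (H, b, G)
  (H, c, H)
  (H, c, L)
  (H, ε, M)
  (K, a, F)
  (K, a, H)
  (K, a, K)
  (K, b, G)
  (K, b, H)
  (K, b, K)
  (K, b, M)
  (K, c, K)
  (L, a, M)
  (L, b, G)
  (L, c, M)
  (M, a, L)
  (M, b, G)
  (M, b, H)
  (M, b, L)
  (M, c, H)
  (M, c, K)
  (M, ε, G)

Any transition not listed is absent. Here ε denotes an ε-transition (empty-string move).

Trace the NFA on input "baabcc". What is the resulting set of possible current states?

{G, H, K, L, M}

Start: ε-closure({F}) = {F, G, L, M}.
Read 'b': {F, G, L, M} → {G, H, L, M}.
Read 'a': {G, H, L, M} → {G, L, M}.
Read 'a': {G, L, M} → {G, L, M}.
Read 'b': {G, L, M} → {G, H, L, M}.
Read 'c': {G, H, L, M} → {G, H, K, L, M}.
Read 'c': {G, H, K, L, M} → {G, H, K, L, M}.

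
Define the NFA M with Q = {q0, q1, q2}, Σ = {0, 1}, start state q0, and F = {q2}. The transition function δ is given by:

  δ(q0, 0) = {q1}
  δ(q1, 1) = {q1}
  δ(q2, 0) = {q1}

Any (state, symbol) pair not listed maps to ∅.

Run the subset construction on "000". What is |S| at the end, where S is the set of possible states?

0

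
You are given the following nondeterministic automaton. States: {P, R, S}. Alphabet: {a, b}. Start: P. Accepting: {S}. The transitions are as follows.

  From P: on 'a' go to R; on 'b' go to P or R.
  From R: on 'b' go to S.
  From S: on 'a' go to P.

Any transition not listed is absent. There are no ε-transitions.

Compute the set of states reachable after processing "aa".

Start in {P}.
Read 'a': P→{R}; now {R}.
Read 'a': R→∅; now ∅.

∅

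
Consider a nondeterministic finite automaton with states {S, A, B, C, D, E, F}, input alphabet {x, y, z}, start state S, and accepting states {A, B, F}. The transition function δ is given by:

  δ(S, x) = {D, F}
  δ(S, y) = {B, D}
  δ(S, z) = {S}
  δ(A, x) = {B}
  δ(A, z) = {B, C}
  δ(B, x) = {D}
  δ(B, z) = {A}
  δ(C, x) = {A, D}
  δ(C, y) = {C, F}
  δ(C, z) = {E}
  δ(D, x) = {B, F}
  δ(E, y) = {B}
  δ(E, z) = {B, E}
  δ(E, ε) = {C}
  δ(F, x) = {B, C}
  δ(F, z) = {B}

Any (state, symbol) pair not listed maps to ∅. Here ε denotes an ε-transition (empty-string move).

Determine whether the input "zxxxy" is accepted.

Yes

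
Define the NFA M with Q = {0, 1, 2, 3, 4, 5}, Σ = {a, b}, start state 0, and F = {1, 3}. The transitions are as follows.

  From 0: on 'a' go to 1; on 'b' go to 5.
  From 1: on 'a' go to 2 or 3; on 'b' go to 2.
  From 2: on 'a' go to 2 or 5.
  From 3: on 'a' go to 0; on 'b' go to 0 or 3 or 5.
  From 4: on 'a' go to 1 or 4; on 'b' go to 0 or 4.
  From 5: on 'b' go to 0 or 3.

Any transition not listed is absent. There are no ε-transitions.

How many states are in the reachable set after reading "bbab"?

2

Start in {0}.
Read 'b': {0} → {5}.
Read 'b': {5} → {0, 3}.
Read 'a': {0, 3} → {0, 1}.
Read 'b': {0, 1} → {2, 5}.
That set has 2 states.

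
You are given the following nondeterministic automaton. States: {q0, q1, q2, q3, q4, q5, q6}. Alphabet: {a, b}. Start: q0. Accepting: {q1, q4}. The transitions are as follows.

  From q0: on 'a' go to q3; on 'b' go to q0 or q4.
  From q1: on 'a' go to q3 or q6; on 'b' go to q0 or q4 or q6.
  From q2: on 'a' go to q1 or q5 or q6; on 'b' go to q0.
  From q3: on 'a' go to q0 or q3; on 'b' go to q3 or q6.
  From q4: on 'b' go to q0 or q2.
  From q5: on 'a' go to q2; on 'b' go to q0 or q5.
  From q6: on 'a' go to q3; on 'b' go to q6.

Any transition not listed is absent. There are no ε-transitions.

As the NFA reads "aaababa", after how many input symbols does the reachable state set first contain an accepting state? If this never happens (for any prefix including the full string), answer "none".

4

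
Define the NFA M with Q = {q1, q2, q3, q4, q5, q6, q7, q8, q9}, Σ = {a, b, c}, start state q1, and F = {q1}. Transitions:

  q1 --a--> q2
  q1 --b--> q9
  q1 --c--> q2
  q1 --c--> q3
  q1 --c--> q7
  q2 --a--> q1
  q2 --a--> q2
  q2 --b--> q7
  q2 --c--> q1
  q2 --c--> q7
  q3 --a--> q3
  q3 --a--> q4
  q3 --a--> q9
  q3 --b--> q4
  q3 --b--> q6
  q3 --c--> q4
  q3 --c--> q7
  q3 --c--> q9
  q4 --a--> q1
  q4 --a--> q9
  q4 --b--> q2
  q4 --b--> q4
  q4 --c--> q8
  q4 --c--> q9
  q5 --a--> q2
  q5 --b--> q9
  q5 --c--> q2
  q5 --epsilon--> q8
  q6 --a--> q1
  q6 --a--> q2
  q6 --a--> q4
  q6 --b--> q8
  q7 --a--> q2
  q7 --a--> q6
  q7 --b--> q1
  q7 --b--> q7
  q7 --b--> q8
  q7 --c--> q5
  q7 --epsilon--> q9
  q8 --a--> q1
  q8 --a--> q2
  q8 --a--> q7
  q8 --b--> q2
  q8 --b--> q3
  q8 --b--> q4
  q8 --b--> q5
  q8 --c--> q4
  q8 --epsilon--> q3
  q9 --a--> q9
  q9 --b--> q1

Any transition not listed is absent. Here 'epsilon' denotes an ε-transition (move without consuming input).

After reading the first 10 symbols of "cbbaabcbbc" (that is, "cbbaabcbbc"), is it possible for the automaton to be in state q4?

Yes

Start in {q1}.
Read 'c': q1→{q2, q3, q7}; union {q2, q3, q7}; ε-closure = {q2, q3, q7, q9}.
Read 'b': q2→{q7}, q3→{q4, q6}, q7→{q1, q7, q8}, q9→{q1}; union {q1, q4, q6, q7, q8}; ε-closure = {q1, q3, q4, q6, q7, q8, q9}.
Read 'b': q1→{q9}, q3→{q4, q6}, q4→{q2, q4}, q6→{q8}, q7→{q1, q7, q8}, q8→{q2, q3, q4, q5}, q9→{q1}; now {q1, q2, q3, q4, q5, q6, q7, q8, q9}.
Read 'a': q1→{q2}, q2→{q1, q2}, q3→{q3, q4, q9}, q4→{q1, q9}, q5→{q2}, q6→{q1, q2, q4}, q7→{q2, q6}, q8→{q1, q2, q7}, q9→{q9}; now {q1, q2, q3, q4, q6, q7, q9}.
Read 'a': q1→{q2}, q2→{q1, q2}, q3→{q3, q4, q9}, q4→{q1, q9}, q6→{q1, q2, q4}, q7→{q2, q6}, q9→{q9}; now {q1, q2, q3, q4, q6, q9}.
Read 'b': q1→{q9}, q2→{q7}, q3→{q4, q6}, q4→{q2, q4}, q6→{q8}, q9→{q1}; union {q1, q2, q4, q6, q7, q8, q9}; ε-closure = {q1, q2, q3, q4, q6, q7, q8, q9}.
Read 'c': q1→{q2, q3, q7}, q2→{q1, q7}, q3→{q4, q7, q9}, q4→{q8, q9}, q6→∅, q7→{q5}, q8→{q4}, q9→∅; now {q1, q2, q3, q4, q5, q7, q8, q9}.
Read 'b': q1→{q9}, q2→{q7}, q3→{q4, q6}, q4→{q2, q4}, q5→{q9}, q7→{q1, q7, q8}, q8→{q2, q3, q4, q5}, q9→{q1}; now {q1, q2, q3, q4, q5, q6, q7, q8, q9}.
Read 'b': q1→{q9}, q2→{q7}, q3→{q4, q6}, q4→{q2, q4}, q5→{q9}, q6→{q8}, q7→{q1, q7, q8}, q8→{q2, q3, q4, q5}, q9→{q1}; now {q1, q2, q3, q4, q5, q6, q7, q8, q9}.
Read 'c': q1→{q2, q3, q7}, q2→{q1, q7}, q3→{q4, q7, q9}, q4→{q8, q9}, q5→{q2}, q6→∅, q7→{q5}, q8→{q4}, q9→∅; now {q1, q2, q3, q4, q5, q7, q8, q9}.
State q4 is in {q1, q2, q3, q4, q5, q7, q8, q9}.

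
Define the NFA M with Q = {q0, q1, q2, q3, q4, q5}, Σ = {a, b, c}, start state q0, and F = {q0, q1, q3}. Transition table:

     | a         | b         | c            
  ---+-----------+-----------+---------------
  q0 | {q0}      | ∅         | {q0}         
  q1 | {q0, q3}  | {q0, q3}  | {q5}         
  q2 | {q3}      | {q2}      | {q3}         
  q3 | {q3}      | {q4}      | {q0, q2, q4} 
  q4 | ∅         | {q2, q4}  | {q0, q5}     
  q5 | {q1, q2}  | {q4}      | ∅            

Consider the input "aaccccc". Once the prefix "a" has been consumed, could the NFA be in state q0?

Yes

Start in {q0}.
Read 'a': {q0} → {q0}.
State q0 is in {q0}.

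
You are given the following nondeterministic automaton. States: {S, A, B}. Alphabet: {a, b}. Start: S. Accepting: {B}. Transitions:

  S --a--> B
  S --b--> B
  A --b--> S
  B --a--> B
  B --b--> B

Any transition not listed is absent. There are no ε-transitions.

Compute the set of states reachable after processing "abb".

Start in {S}.
Read 'a': {S} → {B}.
Read 'b': {B} → {B}.
Read 'b': {B} → {B}.

{B}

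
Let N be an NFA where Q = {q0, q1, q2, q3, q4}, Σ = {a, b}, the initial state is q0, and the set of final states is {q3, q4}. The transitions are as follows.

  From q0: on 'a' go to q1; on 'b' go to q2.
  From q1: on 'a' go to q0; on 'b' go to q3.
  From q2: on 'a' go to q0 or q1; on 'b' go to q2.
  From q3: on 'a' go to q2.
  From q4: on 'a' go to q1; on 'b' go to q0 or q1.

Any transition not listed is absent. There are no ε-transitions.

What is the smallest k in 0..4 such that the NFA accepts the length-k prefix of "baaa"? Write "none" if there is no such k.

Start in {q0}.
Read 'b': q0→{q2}; now {q2}.
Read 'a': q2→{q0, q1}; now {q0, q1}.
Read 'a': q0→{q1}, q1→{q0}; now {q0, q1}.
Read 'a': q0→{q1}, q1→{q0}; now {q0, q1}.
No reachable set along the way intersects F.

none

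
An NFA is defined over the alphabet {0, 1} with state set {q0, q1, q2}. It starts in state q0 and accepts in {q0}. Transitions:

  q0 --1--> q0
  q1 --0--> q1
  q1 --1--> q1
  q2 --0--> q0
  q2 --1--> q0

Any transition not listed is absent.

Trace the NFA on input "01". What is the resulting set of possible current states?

∅

Start in {q0}.
Read '0': q0→∅; now ∅.
The set is empty and remains empty for the remaining 1 symbol.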